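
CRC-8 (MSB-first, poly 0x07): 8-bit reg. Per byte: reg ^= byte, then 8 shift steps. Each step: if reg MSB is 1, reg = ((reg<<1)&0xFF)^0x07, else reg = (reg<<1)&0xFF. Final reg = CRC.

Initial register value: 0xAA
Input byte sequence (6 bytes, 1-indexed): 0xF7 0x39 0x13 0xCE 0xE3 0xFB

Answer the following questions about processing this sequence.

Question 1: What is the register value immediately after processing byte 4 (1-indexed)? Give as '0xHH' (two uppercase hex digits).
After byte 1 (0xF7): reg=0x94
After byte 2 (0x39): reg=0x4A
After byte 3 (0x13): reg=0x88
After byte 4 (0xCE): reg=0xD5

Answer: 0xD5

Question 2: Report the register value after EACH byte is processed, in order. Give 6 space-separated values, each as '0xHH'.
0x94 0x4A 0x88 0xD5 0x82 0x68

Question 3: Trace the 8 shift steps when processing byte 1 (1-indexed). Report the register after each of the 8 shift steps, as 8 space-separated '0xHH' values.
Register before byte 1: 0xAA
After XOR with byte 0xF7: 0x5D

Answer: 0xBA 0x73 0xE6 0xCB 0x91 0x25 0x4A 0x94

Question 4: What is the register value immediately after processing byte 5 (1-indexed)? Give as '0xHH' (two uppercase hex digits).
After byte 1 (0xF7): reg=0x94
After byte 2 (0x39): reg=0x4A
After byte 3 (0x13): reg=0x88
After byte 4 (0xCE): reg=0xD5
After byte 5 (0xE3): reg=0x82

Answer: 0x82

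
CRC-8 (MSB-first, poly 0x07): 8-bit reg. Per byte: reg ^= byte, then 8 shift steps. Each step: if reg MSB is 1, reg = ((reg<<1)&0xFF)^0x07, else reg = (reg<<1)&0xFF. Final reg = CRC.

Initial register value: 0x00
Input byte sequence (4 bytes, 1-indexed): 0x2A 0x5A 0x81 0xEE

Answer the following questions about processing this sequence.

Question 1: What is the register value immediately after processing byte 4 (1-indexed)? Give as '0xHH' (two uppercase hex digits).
After byte 1 (0x2A): reg=0xD6
After byte 2 (0x5A): reg=0xAD
After byte 3 (0x81): reg=0xC4
After byte 4 (0xEE): reg=0xD6

Answer: 0xD6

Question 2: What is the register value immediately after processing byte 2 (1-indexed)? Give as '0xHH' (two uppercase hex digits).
After byte 1 (0x2A): reg=0xD6
After byte 2 (0x5A): reg=0xAD

Answer: 0xAD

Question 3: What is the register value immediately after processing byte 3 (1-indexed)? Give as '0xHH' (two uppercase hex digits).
Answer: 0xC4

Derivation:
After byte 1 (0x2A): reg=0xD6
After byte 2 (0x5A): reg=0xAD
After byte 3 (0x81): reg=0xC4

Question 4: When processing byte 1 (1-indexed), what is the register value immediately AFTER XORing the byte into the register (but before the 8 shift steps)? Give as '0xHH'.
Answer: 0x2A

Derivation:
Register before byte 1: 0x00
Byte 1: 0x2A
0x00 XOR 0x2A = 0x2A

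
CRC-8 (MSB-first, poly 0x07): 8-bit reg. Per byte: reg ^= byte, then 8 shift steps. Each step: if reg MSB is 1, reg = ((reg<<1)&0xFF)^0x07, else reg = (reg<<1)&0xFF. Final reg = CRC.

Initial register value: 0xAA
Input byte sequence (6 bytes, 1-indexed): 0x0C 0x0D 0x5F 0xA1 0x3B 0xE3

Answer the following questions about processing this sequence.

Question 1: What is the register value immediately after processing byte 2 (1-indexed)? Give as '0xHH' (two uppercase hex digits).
Answer: 0x45

Derivation:
After byte 1 (0x0C): reg=0x7B
After byte 2 (0x0D): reg=0x45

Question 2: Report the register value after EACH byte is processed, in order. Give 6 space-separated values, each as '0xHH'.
0x7B 0x45 0x46 0xBB 0x89 0x11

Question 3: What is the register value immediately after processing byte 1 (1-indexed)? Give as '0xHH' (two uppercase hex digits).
After byte 1 (0x0C): reg=0x7B

Answer: 0x7B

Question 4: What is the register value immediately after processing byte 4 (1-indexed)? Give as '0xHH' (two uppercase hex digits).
After byte 1 (0x0C): reg=0x7B
After byte 2 (0x0D): reg=0x45
After byte 3 (0x5F): reg=0x46
After byte 4 (0xA1): reg=0xBB

Answer: 0xBB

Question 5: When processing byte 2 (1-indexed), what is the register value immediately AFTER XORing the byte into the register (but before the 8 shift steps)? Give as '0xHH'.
Answer: 0x76

Derivation:
Register before byte 2: 0x7B
Byte 2: 0x0D
0x7B XOR 0x0D = 0x76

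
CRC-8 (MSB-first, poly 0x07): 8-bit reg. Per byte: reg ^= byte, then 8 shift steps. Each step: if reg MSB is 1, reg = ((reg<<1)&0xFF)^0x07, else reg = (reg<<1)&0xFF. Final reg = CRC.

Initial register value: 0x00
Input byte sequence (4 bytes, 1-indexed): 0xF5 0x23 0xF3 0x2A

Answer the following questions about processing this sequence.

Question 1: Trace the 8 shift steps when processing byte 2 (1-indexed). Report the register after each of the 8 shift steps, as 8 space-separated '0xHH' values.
After byte 1 (0xF5): reg=0xC5
Register before byte 2: 0xC5
After XOR with byte 0x23: 0xE6

Answer: 0xCB 0x91 0x25 0x4A 0x94 0x2F 0x5E 0xBC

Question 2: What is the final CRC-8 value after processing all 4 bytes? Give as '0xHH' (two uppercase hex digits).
After byte 1 (0xF5): reg=0xC5
After byte 2 (0x23): reg=0xBC
After byte 3 (0xF3): reg=0xEA
After byte 4 (0x2A): reg=0x4E

Answer: 0x4E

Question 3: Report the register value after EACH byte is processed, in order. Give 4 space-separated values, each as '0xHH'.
0xC5 0xBC 0xEA 0x4E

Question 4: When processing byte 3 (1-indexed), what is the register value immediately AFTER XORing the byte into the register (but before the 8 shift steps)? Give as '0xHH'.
Register before byte 3: 0xBC
Byte 3: 0xF3
0xBC XOR 0xF3 = 0x4F

Answer: 0x4F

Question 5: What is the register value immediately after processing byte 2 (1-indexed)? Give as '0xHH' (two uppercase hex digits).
Answer: 0xBC

Derivation:
After byte 1 (0xF5): reg=0xC5
After byte 2 (0x23): reg=0xBC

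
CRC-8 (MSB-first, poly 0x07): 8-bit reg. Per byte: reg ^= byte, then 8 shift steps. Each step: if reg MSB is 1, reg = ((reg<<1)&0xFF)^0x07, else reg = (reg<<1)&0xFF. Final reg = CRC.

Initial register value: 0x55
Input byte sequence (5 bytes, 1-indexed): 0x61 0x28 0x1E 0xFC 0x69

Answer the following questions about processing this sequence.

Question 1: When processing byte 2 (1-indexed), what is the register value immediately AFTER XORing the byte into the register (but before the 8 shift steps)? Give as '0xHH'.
Answer: 0xA4

Derivation:
Register before byte 2: 0x8C
Byte 2: 0x28
0x8C XOR 0x28 = 0xA4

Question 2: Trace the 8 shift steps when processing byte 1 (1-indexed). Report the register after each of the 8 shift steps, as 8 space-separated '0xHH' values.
Answer: 0x68 0xD0 0xA7 0x49 0x92 0x23 0x46 0x8C

Derivation:
Register before byte 1: 0x55
After XOR with byte 0x61: 0x34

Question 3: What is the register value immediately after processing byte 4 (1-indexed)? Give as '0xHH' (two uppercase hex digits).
After byte 1 (0x61): reg=0x8C
After byte 2 (0x28): reg=0x75
After byte 3 (0x1E): reg=0x16
After byte 4 (0xFC): reg=0x98

Answer: 0x98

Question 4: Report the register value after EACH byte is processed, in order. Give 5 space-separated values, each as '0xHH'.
0x8C 0x75 0x16 0x98 0xD9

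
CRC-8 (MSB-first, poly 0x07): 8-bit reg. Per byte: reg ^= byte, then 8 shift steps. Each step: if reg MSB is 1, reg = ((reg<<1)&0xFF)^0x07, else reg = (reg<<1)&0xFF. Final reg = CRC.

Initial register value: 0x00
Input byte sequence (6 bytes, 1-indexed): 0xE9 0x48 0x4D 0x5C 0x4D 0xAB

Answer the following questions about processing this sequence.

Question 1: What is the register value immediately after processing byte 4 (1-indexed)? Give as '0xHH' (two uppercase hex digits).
After byte 1 (0xE9): reg=0x91
After byte 2 (0x48): reg=0x01
After byte 3 (0x4D): reg=0xE3
After byte 4 (0x5C): reg=0x34

Answer: 0x34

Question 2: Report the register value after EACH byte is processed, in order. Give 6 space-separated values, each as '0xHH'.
0x91 0x01 0xE3 0x34 0x68 0x47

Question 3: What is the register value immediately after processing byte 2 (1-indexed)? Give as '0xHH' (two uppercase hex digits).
Answer: 0x01

Derivation:
After byte 1 (0xE9): reg=0x91
After byte 2 (0x48): reg=0x01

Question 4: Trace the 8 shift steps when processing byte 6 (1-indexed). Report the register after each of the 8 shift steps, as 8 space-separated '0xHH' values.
Answer: 0x81 0x05 0x0A 0x14 0x28 0x50 0xA0 0x47

Derivation:
After byte 1 (0xE9): reg=0x91
After byte 2 (0x48): reg=0x01
After byte 3 (0x4D): reg=0xE3
After byte 4 (0x5C): reg=0x34
After byte 5 (0x4D): reg=0x68
Register before byte 6: 0x68
After XOR with byte 0xAB: 0xC3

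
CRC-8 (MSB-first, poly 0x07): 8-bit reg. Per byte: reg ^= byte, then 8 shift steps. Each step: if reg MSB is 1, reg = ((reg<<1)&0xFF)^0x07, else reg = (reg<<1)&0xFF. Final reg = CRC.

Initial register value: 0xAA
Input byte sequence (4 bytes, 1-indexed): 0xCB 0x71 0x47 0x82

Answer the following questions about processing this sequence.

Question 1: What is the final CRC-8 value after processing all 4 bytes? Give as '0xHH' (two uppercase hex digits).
Answer: 0xF8

Derivation:
After byte 1 (0xCB): reg=0x20
After byte 2 (0x71): reg=0xB0
After byte 3 (0x47): reg=0xCB
After byte 4 (0x82): reg=0xF8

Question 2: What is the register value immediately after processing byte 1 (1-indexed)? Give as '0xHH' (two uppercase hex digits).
Answer: 0x20

Derivation:
After byte 1 (0xCB): reg=0x20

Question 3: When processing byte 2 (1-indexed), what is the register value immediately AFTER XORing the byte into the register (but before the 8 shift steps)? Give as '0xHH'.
Register before byte 2: 0x20
Byte 2: 0x71
0x20 XOR 0x71 = 0x51

Answer: 0x51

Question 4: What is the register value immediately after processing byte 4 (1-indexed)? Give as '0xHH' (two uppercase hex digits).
Answer: 0xF8

Derivation:
After byte 1 (0xCB): reg=0x20
After byte 2 (0x71): reg=0xB0
After byte 3 (0x47): reg=0xCB
After byte 4 (0x82): reg=0xF8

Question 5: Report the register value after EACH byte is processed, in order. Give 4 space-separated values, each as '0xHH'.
0x20 0xB0 0xCB 0xF8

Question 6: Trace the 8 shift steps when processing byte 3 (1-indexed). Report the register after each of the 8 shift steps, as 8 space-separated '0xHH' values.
After byte 1 (0xCB): reg=0x20
After byte 2 (0x71): reg=0xB0
Register before byte 3: 0xB0
After XOR with byte 0x47: 0xF7

Answer: 0xE9 0xD5 0xAD 0x5D 0xBA 0x73 0xE6 0xCB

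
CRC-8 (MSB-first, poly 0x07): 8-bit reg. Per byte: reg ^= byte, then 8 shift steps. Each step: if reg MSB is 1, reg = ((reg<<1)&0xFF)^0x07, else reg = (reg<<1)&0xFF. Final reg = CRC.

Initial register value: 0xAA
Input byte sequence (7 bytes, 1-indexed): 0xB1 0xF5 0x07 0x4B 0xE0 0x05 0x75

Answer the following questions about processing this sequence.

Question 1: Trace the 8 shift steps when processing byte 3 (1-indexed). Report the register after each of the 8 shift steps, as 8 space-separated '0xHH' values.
After byte 1 (0xB1): reg=0x41
After byte 2 (0xF5): reg=0x05
Register before byte 3: 0x05
After XOR with byte 0x07: 0x02

Answer: 0x04 0x08 0x10 0x20 0x40 0x80 0x07 0x0E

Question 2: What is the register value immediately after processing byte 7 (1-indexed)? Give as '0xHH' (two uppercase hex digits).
Answer: 0x16

Derivation:
After byte 1 (0xB1): reg=0x41
After byte 2 (0xF5): reg=0x05
After byte 3 (0x07): reg=0x0E
After byte 4 (0x4B): reg=0xDC
After byte 5 (0xE0): reg=0xB4
After byte 6 (0x05): reg=0x1E
After byte 7 (0x75): reg=0x16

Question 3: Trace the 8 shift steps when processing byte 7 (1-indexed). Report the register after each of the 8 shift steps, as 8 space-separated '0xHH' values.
Answer: 0xD6 0xAB 0x51 0xA2 0x43 0x86 0x0B 0x16

Derivation:
After byte 1 (0xB1): reg=0x41
After byte 2 (0xF5): reg=0x05
After byte 3 (0x07): reg=0x0E
After byte 4 (0x4B): reg=0xDC
After byte 5 (0xE0): reg=0xB4
After byte 6 (0x05): reg=0x1E
Register before byte 7: 0x1E
After XOR with byte 0x75: 0x6B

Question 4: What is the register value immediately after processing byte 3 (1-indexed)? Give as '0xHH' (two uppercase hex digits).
After byte 1 (0xB1): reg=0x41
After byte 2 (0xF5): reg=0x05
After byte 3 (0x07): reg=0x0E

Answer: 0x0E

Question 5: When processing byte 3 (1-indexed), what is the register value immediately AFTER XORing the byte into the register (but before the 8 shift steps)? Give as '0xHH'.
Register before byte 3: 0x05
Byte 3: 0x07
0x05 XOR 0x07 = 0x02

Answer: 0x02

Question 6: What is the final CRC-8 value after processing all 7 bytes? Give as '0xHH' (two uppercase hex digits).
Answer: 0x16

Derivation:
After byte 1 (0xB1): reg=0x41
After byte 2 (0xF5): reg=0x05
After byte 3 (0x07): reg=0x0E
After byte 4 (0x4B): reg=0xDC
After byte 5 (0xE0): reg=0xB4
After byte 6 (0x05): reg=0x1E
After byte 7 (0x75): reg=0x16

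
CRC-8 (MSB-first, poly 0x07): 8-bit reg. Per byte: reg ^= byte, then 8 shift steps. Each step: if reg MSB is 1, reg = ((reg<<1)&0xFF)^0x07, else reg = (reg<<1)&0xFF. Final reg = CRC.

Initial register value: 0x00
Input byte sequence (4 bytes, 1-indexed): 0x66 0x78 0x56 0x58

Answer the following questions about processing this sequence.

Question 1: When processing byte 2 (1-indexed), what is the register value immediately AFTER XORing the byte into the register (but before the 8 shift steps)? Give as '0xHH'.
Register before byte 2: 0x35
Byte 2: 0x78
0x35 XOR 0x78 = 0x4D

Answer: 0x4D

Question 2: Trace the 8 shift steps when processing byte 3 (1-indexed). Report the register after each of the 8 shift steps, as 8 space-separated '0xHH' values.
After byte 1 (0x66): reg=0x35
After byte 2 (0x78): reg=0xE4
Register before byte 3: 0xE4
After XOR with byte 0x56: 0xB2

Answer: 0x63 0xC6 0x8B 0x11 0x22 0x44 0x88 0x17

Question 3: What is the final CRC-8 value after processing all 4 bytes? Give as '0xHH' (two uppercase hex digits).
After byte 1 (0x66): reg=0x35
After byte 2 (0x78): reg=0xE4
After byte 3 (0x56): reg=0x17
After byte 4 (0x58): reg=0xEA

Answer: 0xEA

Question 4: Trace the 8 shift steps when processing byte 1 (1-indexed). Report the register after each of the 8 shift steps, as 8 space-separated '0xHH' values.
Register before byte 1: 0x00
After XOR with byte 0x66: 0x66

Answer: 0xCC 0x9F 0x39 0x72 0xE4 0xCF 0x99 0x35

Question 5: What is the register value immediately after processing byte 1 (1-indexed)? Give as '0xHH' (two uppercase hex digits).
Answer: 0x35

Derivation:
After byte 1 (0x66): reg=0x35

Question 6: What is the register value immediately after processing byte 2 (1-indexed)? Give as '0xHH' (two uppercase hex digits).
After byte 1 (0x66): reg=0x35
After byte 2 (0x78): reg=0xE4

Answer: 0xE4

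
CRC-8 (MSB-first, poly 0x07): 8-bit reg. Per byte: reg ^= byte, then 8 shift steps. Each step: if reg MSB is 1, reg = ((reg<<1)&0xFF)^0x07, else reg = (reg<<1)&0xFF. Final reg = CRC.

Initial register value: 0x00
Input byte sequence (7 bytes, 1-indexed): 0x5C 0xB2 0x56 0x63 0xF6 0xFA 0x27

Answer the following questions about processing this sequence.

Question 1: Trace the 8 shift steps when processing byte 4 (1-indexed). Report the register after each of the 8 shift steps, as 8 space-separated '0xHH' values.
After byte 1 (0x5C): reg=0x93
After byte 2 (0xB2): reg=0xE7
After byte 3 (0x56): reg=0x1E
Register before byte 4: 0x1E
After XOR with byte 0x63: 0x7D

Answer: 0xFA 0xF3 0xE1 0xC5 0x8D 0x1D 0x3A 0x74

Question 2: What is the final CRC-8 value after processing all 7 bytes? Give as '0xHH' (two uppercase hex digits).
After byte 1 (0x5C): reg=0x93
After byte 2 (0xB2): reg=0xE7
After byte 3 (0x56): reg=0x1E
After byte 4 (0x63): reg=0x74
After byte 5 (0xF6): reg=0x87
After byte 6 (0xFA): reg=0x74
After byte 7 (0x27): reg=0xBE

Answer: 0xBE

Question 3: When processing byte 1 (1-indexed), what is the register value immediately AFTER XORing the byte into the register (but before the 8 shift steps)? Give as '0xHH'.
Answer: 0x5C

Derivation:
Register before byte 1: 0x00
Byte 1: 0x5C
0x00 XOR 0x5C = 0x5C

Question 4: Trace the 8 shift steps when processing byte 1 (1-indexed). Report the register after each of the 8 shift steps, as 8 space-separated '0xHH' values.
Answer: 0xB8 0x77 0xEE 0xDB 0xB1 0x65 0xCA 0x93

Derivation:
Register before byte 1: 0x00
After XOR with byte 0x5C: 0x5C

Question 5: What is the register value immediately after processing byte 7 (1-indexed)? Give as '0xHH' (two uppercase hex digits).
After byte 1 (0x5C): reg=0x93
After byte 2 (0xB2): reg=0xE7
After byte 3 (0x56): reg=0x1E
After byte 4 (0x63): reg=0x74
After byte 5 (0xF6): reg=0x87
After byte 6 (0xFA): reg=0x74
After byte 7 (0x27): reg=0xBE

Answer: 0xBE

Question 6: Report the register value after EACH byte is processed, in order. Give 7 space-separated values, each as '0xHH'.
0x93 0xE7 0x1E 0x74 0x87 0x74 0xBE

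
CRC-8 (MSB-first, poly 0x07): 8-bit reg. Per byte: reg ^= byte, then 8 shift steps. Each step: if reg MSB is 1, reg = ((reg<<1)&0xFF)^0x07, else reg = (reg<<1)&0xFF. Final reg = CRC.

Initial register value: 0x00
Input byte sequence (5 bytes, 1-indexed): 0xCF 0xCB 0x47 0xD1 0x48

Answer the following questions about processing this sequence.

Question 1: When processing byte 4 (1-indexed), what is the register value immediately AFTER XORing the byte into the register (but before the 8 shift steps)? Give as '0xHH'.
Answer: 0xB3

Derivation:
Register before byte 4: 0x62
Byte 4: 0xD1
0x62 XOR 0xD1 = 0xB3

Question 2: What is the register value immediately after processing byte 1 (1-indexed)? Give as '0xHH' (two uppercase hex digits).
After byte 1 (0xCF): reg=0x63

Answer: 0x63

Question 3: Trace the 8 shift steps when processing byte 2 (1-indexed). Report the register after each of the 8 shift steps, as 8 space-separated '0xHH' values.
Answer: 0x57 0xAE 0x5B 0xB6 0x6B 0xD6 0xAB 0x51

Derivation:
After byte 1 (0xCF): reg=0x63
Register before byte 2: 0x63
After XOR with byte 0xCB: 0xA8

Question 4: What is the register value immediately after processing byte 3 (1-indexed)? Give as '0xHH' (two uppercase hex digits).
Answer: 0x62

Derivation:
After byte 1 (0xCF): reg=0x63
After byte 2 (0xCB): reg=0x51
After byte 3 (0x47): reg=0x62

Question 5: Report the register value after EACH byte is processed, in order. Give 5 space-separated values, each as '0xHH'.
0x63 0x51 0x62 0x10 0x8F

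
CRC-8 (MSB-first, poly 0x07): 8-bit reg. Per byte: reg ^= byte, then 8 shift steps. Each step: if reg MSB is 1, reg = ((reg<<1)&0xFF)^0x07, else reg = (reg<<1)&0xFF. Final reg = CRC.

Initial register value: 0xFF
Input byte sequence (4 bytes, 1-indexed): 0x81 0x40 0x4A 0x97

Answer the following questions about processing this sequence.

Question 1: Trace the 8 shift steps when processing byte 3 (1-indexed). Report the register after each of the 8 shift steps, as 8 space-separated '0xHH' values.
After byte 1 (0x81): reg=0x7D
After byte 2 (0x40): reg=0xB3
Register before byte 3: 0xB3
After XOR with byte 0x4A: 0xF9

Answer: 0xF5 0xED 0xDD 0xBD 0x7D 0xFA 0xF3 0xE1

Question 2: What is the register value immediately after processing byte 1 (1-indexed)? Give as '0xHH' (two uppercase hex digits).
After byte 1 (0x81): reg=0x7D

Answer: 0x7D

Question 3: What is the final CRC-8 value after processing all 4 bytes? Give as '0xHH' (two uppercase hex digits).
Answer: 0x45

Derivation:
After byte 1 (0x81): reg=0x7D
After byte 2 (0x40): reg=0xB3
After byte 3 (0x4A): reg=0xE1
After byte 4 (0x97): reg=0x45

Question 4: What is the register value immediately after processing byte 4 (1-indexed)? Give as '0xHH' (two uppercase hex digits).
After byte 1 (0x81): reg=0x7D
After byte 2 (0x40): reg=0xB3
After byte 3 (0x4A): reg=0xE1
After byte 4 (0x97): reg=0x45

Answer: 0x45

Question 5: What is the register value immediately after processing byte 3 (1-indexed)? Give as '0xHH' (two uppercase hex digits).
Answer: 0xE1

Derivation:
After byte 1 (0x81): reg=0x7D
After byte 2 (0x40): reg=0xB3
After byte 3 (0x4A): reg=0xE1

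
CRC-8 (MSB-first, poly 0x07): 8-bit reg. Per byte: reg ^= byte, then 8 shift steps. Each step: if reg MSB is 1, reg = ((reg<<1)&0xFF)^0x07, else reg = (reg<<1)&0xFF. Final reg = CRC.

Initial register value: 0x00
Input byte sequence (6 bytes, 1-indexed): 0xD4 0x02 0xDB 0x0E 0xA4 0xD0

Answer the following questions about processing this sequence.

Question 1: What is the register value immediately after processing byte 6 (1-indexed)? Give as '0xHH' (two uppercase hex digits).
After byte 1 (0xD4): reg=0x22
After byte 2 (0x02): reg=0xE0
After byte 3 (0xDB): reg=0xA1
After byte 4 (0x0E): reg=0x44
After byte 5 (0xA4): reg=0xAE
After byte 6 (0xD0): reg=0x7D

Answer: 0x7D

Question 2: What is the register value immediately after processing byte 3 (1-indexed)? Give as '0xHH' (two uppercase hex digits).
After byte 1 (0xD4): reg=0x22
After byte 2 (0x02): reg=0xE0
After byte 3 (0xDB): reg=0xA1

Answer: 0xA1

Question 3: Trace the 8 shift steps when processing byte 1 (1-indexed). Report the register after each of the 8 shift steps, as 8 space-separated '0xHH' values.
Answer: 0xAF 0x59 0xB2 0x63 0xC6 0x8B 0x11 0x22

Derivation:
Register before byte 1: 0x00
After XOR with byte 0xD4: 0xD4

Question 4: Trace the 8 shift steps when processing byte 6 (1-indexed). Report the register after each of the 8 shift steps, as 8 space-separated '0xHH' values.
After byte 1 (0xD4): reg=0x22
After byte 2 (0x02): reg=0xE0
After byte 3 (0xDB): reg=0xA1
After byte 4 (0x0E): reg=0x44
After byte 5 (0xA4): reg=0xAE
Register before byte 6: 0xAE
After XOR with byte 0xD0: 0x7E

Answer: 0xFC 0xFF 0xF9 0xF5 0xED 0xDD 0xBD 0x7D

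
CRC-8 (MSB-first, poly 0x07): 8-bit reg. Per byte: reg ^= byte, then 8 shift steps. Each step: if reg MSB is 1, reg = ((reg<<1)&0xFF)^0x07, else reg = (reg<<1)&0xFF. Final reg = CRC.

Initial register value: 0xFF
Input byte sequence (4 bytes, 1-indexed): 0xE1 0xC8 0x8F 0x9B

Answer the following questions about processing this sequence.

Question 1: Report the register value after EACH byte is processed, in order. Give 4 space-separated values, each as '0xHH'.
0x5A 0xF7 0x6F 0xC2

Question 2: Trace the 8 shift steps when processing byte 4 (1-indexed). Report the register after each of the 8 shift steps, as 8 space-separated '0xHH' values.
After byte 1 (0xE1): reg=0x5A
After byte 2 (0xC8): reg=0xF7
After byte 3 (0x8F): reg=0x6F
Register before byte 4: 0x6F
After XOR with byte 0x9B: 0xF4

Answer: 0xEF 0xD9 0xB5 0x6D 0xDA 0xB3 0x61 0xC2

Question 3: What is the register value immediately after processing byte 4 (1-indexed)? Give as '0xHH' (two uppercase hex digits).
Answer: 0xC2

Derivation:
After byte 1 (0xE1): reg=0x5A
After byte 2 (0xC8): reg=0xF7
After byte 3 (0x8F): reg=0x6F
After byte 4 (0x9B): reg=0xC2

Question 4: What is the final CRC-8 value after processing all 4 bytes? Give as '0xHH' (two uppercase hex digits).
After byte 1 (0xE1): reg=0x5A
After byte 2 (0xC8): reg=0xF7
After byte 3 (0x8F): reg=0x6F
After byte 4 (0x9B): reg=0xC2

Answer: 0xC2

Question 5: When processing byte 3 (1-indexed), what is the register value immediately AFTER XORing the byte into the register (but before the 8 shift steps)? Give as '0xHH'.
Register before byte 3: 0xF7
Byte 3: 0x8F
0xF7 XOR 0x8F = 0x78

Answer: 0x78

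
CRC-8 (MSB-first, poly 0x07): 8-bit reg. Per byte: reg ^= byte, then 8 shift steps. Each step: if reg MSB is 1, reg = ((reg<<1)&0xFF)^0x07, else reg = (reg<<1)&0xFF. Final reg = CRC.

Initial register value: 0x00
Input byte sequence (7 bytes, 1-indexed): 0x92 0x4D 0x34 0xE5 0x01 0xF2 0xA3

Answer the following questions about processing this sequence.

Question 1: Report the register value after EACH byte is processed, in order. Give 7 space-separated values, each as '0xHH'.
0xF7 0x2F 0x41 0x75 0x4B 0x26 0x92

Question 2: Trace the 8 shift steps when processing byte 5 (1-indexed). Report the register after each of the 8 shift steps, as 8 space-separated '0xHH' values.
Answer: 0xE8 0xD7 0xA9 0x55 0xAA 0x53 0xA6 0x4B

Derivation:
After byte 1 (0x92): reg=0xF7
After byte 2 (0x4D): reg=0x2F
After byte 3 (0x34): reg=0x41
After byte 4 (0xE5): reg=0x75
Register before byte 5: 0x75
After XOR with byte 0x01: 0x74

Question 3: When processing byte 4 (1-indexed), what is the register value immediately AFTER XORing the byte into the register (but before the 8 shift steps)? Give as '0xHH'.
Register before byte 4: 0x41
Byte 4: 0xE5
0x41 XOR 0xE5 = 0xA4

Answer: 0xA4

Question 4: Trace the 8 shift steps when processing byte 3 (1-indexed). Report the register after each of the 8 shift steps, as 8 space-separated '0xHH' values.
After byte 1 (0x92): reg=0xF7
After byte 2 (0x4D): reg=0x2F
Register before byte 3: 0x2F
After XOR with byte 0x34: 0x1B

Answer: 0x36 0x6C 0xD8 0xB7 0x69 0xD2 0xA3 0x41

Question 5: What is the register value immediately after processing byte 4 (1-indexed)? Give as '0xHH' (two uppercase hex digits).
Answer: 0x75

Derivation:
After byte 1 (0x92): reg=0xF7
After byte 2 (0x4D): reg=0x2F
After byte 3 (0x34): reg=0x41
After byte 4 (0xE5): reg=0x75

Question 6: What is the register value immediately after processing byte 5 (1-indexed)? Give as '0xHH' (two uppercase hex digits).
After byte 1 (0x92): reg=0xF7
After byte 2 (0x4D): reg=0x2F
After byte 3 (0x34): reg=0x41
After byte 4 (0xE5): reg=0x75
After byte 5 (0x01): reg=0x4B

Answer: 0x4B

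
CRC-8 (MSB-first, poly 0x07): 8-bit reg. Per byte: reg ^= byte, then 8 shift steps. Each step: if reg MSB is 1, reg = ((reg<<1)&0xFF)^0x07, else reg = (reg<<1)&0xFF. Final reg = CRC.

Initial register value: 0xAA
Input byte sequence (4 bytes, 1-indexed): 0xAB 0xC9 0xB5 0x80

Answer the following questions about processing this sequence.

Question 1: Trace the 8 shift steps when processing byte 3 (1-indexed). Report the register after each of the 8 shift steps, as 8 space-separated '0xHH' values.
After byte 1 (0xAB): reg=0x07
After byte 2 (0xC9): reg=0x64
Register before byte 3: 0x64
After XOR with byte 0xB5: 0xD1

Answer: 0xA5 0x4D 0x9A 0x33 0x66 0xCC 0x9F 0x39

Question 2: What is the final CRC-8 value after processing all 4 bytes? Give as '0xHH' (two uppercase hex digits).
Answer: 0x26

Derivation:
After byte 1 (0xAB): reg=0x07
After byte 2 (0xC9): reg=0x64
After byte 3 (0xB5): reg=0x39
After byte 4 (0x80): reg=0x26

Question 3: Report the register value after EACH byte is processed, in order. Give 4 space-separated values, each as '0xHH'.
0x07 0x64 0x39 0x26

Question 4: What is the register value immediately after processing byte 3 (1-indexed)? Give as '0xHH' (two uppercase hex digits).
After byte 1 (0xAB): reg=0x07
After byte 2 (0xC9): reg=0x64
After byte 3 (0xB5): reg=0x39

Answer: 0x39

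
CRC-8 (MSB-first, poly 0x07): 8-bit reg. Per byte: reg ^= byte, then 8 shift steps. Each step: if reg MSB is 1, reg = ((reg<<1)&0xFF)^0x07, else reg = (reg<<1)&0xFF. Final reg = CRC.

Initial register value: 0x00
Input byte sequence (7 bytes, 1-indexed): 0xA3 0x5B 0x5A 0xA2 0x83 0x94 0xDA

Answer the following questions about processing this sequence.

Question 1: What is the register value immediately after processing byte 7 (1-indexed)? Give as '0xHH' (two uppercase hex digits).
Answer: 0x6E

Derivation:
After byte 1 (0xA3): reg=0x60
After byte 2 (0x5B): reg=0xA1
After byte 3 (0x5A): reg=0xEF
After byte 4 (0xA2): reg=0xE4
After byte 5 (0x83): reg=0x32
After byte 6 (0x94): reg=0x7B
After byte 7 (0xDA): reg=0x6E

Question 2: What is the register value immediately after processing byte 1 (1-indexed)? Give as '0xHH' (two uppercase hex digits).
After byte 1 (0xA3): reg=0x60

Answer: 0x60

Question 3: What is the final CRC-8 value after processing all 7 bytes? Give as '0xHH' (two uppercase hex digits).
Answer: 0x6E

Derivation:
After byte 1 (0xA3): reg=0x60
After byte 2 (0x5B): reg=0xA1
After byte 3 (0x5A): reg=0xEF
After byte 4 (0xA2): reg=0xE4
After byte 5 (0x83): reg=0x32
After byte 6 (0x94): reg=0x7B
After byte 7 (0xDA): reg=0x6E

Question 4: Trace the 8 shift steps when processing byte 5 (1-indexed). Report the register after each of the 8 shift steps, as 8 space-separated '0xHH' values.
Answer: 0xCE 0x9B 0x31 0x62 0xC4 0x8F 0x19 0x32

Derivation:
After byte 1 (0xA3): reg=0x60
After byte 2 (0x5B): reg=0xA1
After byte 3 (0x5A): reg=0xEF
After byte 4 (0xA2): reg=0xE4
Register before byte 5: 0xE4
After XOR with byte 0x83: 0x67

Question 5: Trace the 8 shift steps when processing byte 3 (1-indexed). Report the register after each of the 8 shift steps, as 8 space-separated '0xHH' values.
After byte 1 (0xA3): reg=0x60
After byte 2 (0x5B): reg=0xA1
Register before byte 3: 0xA1
After XOR with byte 0x5A: 0xFB

Answer: 0xF1 0xE5 0xCD 0x9D 0x3D 0x7A 0xF4 0xEF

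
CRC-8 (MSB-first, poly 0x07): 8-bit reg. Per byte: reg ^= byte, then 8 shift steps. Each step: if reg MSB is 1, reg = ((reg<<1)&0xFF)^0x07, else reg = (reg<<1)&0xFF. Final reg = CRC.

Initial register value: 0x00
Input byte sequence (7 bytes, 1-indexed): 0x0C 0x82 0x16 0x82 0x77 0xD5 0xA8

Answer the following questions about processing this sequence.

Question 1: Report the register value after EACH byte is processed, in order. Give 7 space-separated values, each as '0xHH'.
0x24 0x7B 0x04 0x9B 0x8A 0x9A 0x9E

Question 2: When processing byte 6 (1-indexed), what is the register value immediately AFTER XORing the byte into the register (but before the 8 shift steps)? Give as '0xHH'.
Answer: 0x5F

Derivation:
Register before byte 6: 0x8A
Byte 6: 0xD5
0x8A XOR 0xD5 = 0x5F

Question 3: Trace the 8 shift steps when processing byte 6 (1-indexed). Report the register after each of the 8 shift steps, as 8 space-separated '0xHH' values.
After byte 1 (0x0C): reg=0x24
After byte 2 (0x82): reg=0x7B
After byte 3 (0x16): reg=0x04
After byte 4 (0x82): reg=0x9B
After byte 5 (0x77): reg=0x8A
Register before byte 6: 0x8A
After XOR with byte 0xD5: 0x5F

Answer: 0xBE 0x7B 0xF6 0xEB 0xD1 0xA5 0x4D 0x9A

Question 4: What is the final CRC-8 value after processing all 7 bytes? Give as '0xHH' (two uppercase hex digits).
Answer: 0x9E

Derivation:
After byte 1 (0x0C): reg=0x24
After byte 2 (0x82): reg=0x7B
After byte 3 (0x16): reg=0x04
After byte 4 (0x82): reg=0x9B
After byte 5 (0x77): reg=0x8A
After byte 6 (0xD5): reg=0x9A
After byte 7 (0xA8): reg=0x9E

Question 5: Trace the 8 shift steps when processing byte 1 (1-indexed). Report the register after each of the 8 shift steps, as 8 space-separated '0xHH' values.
Register before byte 1: 0x00
After XOR with byte 0x0C: 0x0C

Answer: 0x18 0x30 0x60 0xC0 0x87 0x09 0x12 0x24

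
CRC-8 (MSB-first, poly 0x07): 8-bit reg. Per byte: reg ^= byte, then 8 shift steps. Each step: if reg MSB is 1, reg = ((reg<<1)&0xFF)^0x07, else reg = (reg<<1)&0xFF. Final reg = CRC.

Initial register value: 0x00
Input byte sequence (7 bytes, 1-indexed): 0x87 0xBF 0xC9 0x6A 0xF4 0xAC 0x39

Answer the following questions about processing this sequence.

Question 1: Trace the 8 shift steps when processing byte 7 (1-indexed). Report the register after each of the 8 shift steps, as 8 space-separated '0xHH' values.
Answer: 0x77 0xEE 0xDB 0xB1 0x65 0xCA 0x93 0x21

Derivation:
After byte 1 (0x87): reg=0x9C
After byte 2 (0xBF): reg=0xE9
After byte 3 (0xC9): reg=0xE0
After byte 4 (0x6A): reg=0xBF
After byte 5 (0xF4): reg=0xF6
After byte 6 (0xAC): reg=0x81
Register before byte 7: 0x81
After XOR with byte 0x39: 0xB8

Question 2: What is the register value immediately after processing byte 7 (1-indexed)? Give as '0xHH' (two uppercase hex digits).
Answer: 0x21

Derivation:
After byte 1 (0x87): reg=0x9C
After byte 2 (0xBF): reg=0xE9
After byte 3 (0xC9): reg=0xE0
After byte 4 (0x6A): reg=0xBF
After byte 5 (0xF4): reg=0xF6
After byte 6 (0xAC): reg=0x81
After byte 7 (0x39): reg=0x21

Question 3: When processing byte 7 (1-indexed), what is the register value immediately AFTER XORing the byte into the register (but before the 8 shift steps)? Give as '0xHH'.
Register before byte 7: 0x81
Byte 7: 0x39
0x81 XOR 0x39 = 0xB8

Answer: 0xB8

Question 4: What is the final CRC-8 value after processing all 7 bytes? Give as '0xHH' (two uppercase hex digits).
After byte 1 (0x87): reg=0x9C
After byte 2 (0xBF): reg=0xE9
After byte 3 (0xC9): reg=0xE0
After byte 4 (0x6A): reg=0xBF
After byte 5 (0xF4): reg=0xF6
After byte 6 (0xAC): reg=0x81
After byte 7 (0x39): reg=0x21

Answer: 0x21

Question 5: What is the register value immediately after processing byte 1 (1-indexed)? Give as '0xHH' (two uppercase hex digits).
Answer: 0x9C

Derivation:
After byte 1 (0x87): reg=0x9C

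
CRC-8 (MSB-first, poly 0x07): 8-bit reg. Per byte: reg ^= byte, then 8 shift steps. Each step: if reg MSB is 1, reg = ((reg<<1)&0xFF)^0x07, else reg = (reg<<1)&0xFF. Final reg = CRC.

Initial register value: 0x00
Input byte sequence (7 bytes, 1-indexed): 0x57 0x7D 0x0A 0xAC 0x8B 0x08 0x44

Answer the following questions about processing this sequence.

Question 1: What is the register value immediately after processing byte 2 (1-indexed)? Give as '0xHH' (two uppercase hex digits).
After byte 1 (0x57): reg=0xA2
After byte 2 (0x7D): reg=0x13

Answer: 0x13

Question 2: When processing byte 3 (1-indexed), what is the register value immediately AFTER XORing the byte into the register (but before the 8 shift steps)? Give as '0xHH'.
Answer: 0x19

Derivation:
Register before byte 3: 0x13
Byte 3: 0x0A
0x13 XOR 0x0A = 0x19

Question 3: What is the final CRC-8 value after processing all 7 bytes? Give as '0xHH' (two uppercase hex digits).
Answer: 0xCA

Derivation:
After byte 1 (0x57): reg=0xA2
After byte 2 (0x7D): reg=0x13
After byte 3 (0x0A): reg=0x4F
After byte 4 (0xAC): reg=0xA7
After byte 5 (0x8B): reg=0xC4
After byte 6 (0x08): reg=0x6A
After byte 7 (0x44): reg=0xCA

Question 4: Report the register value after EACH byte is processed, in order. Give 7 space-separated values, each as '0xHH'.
0xA2 0x13 0x4F 0xA7 0xC4 0x6A 0xCA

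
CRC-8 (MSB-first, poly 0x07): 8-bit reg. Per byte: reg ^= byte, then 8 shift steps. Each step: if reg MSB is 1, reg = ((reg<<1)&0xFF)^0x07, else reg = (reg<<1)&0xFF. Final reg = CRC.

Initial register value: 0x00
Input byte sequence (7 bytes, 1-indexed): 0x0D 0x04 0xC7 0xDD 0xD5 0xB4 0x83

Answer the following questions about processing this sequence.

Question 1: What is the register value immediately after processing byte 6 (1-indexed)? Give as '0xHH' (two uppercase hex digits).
After byte 1 (0x0D): reg=0x23
After byte 2 (0x04): reg=0xF5
After byte 3 (0xC7): reg=0x9E
After byte 4 (0xDD): reg=0xCE
After byte 5 (0xD5): reg=0x41
After byte 6 (0xB4): reg=0xC5

Answer: 0xC5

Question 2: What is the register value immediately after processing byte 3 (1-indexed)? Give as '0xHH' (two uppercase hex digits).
After byte 1 (0x0D): reg=0x23
After byte 2 (0x04): reg=0xF5
After byte 3 (0xC7): reg=0x9E

Answer: 0x9E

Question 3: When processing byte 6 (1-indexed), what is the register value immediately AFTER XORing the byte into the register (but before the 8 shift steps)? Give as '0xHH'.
Answer: 0xF5

Derivation:
Register before byte 6: 0x41
Byte 6: 0xB4
0x41 XOR 0xB4 = 0xF5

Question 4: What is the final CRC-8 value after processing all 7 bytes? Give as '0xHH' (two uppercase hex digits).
After byte 1 (0x0D): reg=0x23
After byte 2 (0x04): reg=0xF5
After byte 3 (0xC7): reg=0x9E
After byte 4 (0xDD): reg=0xCE
After byte 5 (0xD5): reg=0x41
After byte 6 (0xB4): reg=0xC5
After byte 7 (0x83): reg=0xD5

Answer: 0xD5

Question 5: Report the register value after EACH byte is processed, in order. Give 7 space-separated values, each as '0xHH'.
0x23 0xF5 0x9E 0xCE 0x41 0xC5 0xD5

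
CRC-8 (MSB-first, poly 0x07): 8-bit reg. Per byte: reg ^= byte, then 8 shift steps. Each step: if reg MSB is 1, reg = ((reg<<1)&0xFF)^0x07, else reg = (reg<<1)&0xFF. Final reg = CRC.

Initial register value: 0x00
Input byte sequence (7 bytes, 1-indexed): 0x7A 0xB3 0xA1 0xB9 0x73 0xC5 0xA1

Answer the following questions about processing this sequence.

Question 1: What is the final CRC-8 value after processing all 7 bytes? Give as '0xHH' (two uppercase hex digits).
After byte 1 (0x7A): reg=0x61
After byte 2 (0xB3): reg=0x30
After byte 3 (0xA1): reg=0xFE
After byte 4 (0xB9): reg=0xD2
After byte 5 (0x73): reg=0x6E
After byte 6 (0xC5): reg=0x58
After byte 7 (0xA1): reg=0xE1

Answer: 0xE1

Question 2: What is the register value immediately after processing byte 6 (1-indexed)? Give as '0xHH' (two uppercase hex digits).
Answer: 0x58

Derivation:
After byte 1 (0x7A): reg=0x61
After byte 2 (0xB3): reg=0x30
After byte 3 (0xA1): reg=0xFE
After byte 4 (0xB9): reg=0xD2
After byte 5 (0x73): reg=0x6E
After byte 6 (0xC5): reg=0x58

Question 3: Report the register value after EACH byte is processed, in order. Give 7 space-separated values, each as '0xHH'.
0x61 0x30 0xFE 0xD2 0x6E 0x58 0xE1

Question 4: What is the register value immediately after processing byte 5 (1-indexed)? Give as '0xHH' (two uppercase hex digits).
Answer: 0x6E

Derivation:
After byte 1 (0x7A): reg=0x61
After byte 2 (0xB3): reg=0x30
After byte 3 (0xA1): reg=0xFE
After byte 4 (0xB9): reg=0xD2
After byte 5 (0x73): reg=0x6E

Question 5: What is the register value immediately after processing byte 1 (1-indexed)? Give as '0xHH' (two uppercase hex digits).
After byte 1 (0x7A): reg=0x61

Answer: 0x61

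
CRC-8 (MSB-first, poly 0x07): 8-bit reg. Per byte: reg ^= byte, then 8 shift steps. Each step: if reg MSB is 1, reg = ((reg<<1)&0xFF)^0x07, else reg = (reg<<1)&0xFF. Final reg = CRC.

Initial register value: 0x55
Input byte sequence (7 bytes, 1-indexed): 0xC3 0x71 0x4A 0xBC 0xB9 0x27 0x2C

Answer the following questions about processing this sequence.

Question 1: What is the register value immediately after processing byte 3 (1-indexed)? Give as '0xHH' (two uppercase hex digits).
After byte 1 (0xC3): reg=0xEB
After byte 2 (0x71): reg=0xCF
After byte 3 (0x4A): reg=0x92

Answer: 0x92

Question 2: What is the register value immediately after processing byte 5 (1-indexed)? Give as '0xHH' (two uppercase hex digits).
Answer: 0x5E

Derivation:
After byte 1 (0xC3): reg=0xEB
After byte 2 (0x71): reg=0xCF
After byte 3 (0x4A): reg=0x92
After byte 4 (0xBC): reg=0xCA
After byte 5 (0xB9): reg=0x5E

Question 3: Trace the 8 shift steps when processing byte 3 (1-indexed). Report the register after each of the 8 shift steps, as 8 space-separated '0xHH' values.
Answer: 0x0D 0x1A 0x34 0x68 0xD0 0xA7 0x49 0x92

Derivation:
After byte 1 (0xC3): reg=0xEB
After byte 2 (0x71): reg=0xCF
Register before byte 3: 0xCF
After XOR with byte 0x4A: 0x85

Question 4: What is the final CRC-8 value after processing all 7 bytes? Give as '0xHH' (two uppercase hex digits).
Answer: 0xDB

Derivation:
After byte 1 (0xC3): reg=0xEB
After byte 2 (0x71): reg=0xCF
After byte 3 (0x4A): reg=0x92
After byte 4 (0xBC): reg=0xCA
After byte 5 (0xB9): reg=0x5E
After byte 6 (0x27): reg=0x68
After byte 7 (0x2C): reg=0xDB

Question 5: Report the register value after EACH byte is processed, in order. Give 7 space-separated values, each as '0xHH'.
0xEB 0xCF 0x92 0xCA 0x5E 0x68 0xDB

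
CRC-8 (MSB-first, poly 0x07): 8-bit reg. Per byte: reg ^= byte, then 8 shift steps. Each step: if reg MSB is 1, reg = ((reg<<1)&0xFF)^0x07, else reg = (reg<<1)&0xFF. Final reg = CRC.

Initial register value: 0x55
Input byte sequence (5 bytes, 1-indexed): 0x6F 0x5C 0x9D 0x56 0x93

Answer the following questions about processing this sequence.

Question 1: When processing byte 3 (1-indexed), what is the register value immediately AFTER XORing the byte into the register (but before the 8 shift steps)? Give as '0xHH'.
Answer: 0x75

Derivation:
Register before byte 3: 0xE8
Byte 3: 0x9D
0xE8 XOR 0x9D = 0x75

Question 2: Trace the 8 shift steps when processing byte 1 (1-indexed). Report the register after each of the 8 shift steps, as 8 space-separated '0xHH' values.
Answer: 0x74 0xE8 0xD7 0xA9 0x55 0xAA 0x53 0xA6

Derivation:
Register before byte 1: 0x55
After XOR with byte 0x6F: 0x3A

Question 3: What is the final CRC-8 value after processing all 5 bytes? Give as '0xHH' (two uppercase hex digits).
After byte 1 (0x6F): reg=0xA6
After byte 2 (0x5C): reg=0xE8
After byte 3 (0x9D): reg=0x4C
After byte 4 (0x56): reg=0x46
After byte 5 (0x93): reg=0x25

Answer: 0x25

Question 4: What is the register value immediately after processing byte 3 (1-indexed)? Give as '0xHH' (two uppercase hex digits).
Answer: 0x4C

Derivation:
After byte 1 (0x6F): reg=0xA6
After byte 2 (0x5C): reg=0xE8
After byte 3 (0x9D): reg=0x4C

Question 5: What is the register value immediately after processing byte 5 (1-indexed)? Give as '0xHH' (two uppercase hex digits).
Answer: 0x25

Derivation:
After byte 1 (0x6F): reg=0xA6
After byte 2 (0x5C): reg=0xE8
After byte 3 (0x9D): reg=0x4C
After byte 4 (0x56): reg=0x46
After byte 5 (0x93): reg=0x25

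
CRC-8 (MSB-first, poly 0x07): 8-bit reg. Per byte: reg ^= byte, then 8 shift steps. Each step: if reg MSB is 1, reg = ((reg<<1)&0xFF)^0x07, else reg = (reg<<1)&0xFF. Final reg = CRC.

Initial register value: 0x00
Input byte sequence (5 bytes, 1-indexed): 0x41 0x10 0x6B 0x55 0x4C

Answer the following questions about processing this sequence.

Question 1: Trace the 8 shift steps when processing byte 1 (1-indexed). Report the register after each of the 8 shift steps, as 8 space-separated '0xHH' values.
Answer: 0x82 0x03 0x06 0x0C 0x18 0x30 0x60 0xC0

Derivation:
Register before byte 1: 0x00
After XOR with byte 0x41: 0x41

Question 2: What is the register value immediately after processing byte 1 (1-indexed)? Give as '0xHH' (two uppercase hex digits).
After byte 1 (0x41): reg=0xC0

Answer: 0xC0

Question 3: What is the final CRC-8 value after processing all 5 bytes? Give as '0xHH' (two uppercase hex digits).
Answer: 0x4A

Derivation:
After byte 1 (0x41): reg=0xC0
After byte 2 (0x10): reg=0x3E
After byte 3 (0x6B): reg=0xAC
After byte 4 (0x55): reg=0xE1
After byte 5 (0x4C): reg=0x4A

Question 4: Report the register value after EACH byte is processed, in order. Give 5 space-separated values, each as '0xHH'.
0xC0 0x3E 0xAC 0xE1 0x4A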